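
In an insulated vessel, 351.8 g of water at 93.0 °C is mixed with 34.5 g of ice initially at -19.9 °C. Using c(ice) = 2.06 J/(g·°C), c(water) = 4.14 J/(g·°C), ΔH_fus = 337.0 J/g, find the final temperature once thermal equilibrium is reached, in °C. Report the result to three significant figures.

T_f = 76.5 °C

Heat to bring ice to 0 °C and melt it: q₁ = 34.5×2.06×19.9 + 34.5×337.0 = 13041 J
Heat the water can supply cooling to 0 °C: 351.8×4.14×93.0 = 135450 J > q₁, so all ice melts.
Energy balance: 351.8×4.14×(93.0 − T) = 13041 + 34.5×4.14×(T − 0)
1456.452(93.0 − T) = 13041 + 142.83 T
135450 − 13041 = 1599.282 T
T = 122409 / 1599.282 = 76.54 °C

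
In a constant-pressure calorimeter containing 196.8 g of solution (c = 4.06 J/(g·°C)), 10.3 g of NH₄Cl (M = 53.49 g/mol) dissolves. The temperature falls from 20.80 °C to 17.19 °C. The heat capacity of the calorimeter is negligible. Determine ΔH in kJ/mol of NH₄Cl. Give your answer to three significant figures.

ΔH = 15.0 kJ/mol

|ΔT| = |17.19 − 20.80| = 3.61 °C
|q_surr| = (196.8 × 4.06) × 3.61 = 799.008 × 3.61 = 2884 J
n(NH₄Cl) = 10.3 / 53.49 = 0.1926 mol
Temperature fell, so q_rxn = +|q_surr| = 2.884 kJ
ΔH = q_rxn / n = 14.97 kJ/mol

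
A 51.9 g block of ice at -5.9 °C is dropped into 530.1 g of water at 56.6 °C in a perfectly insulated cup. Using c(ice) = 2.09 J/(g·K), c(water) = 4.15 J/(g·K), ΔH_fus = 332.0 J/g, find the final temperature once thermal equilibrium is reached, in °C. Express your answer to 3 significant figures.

T_f = 44.2 °C

Heat to bring ice to 0 °C and melt it: q₁ = 51.9×2.09×5.9 + 51.9×332.0 = 17871 J
Heat the water can supply cooling to 0 °C: 530.1×4.15×56.6 = 124515 J > q₁, so all ice melts.
Energy balance: 530.1×4.15×(56.6 − T) = 17871 + 51.9×4.15×(T − 0)
2199.915(56.6 − T) = 17871 + 215.385 T
124515 − 17871 = 2415.300 T
T = 106644 / 2415.300 = 44.15 °C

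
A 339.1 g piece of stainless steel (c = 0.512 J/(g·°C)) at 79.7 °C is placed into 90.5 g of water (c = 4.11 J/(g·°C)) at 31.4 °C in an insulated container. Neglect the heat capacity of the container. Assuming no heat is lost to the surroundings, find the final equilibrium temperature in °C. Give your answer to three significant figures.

T_f = 46.8 °C

Heat lost by stainless steel = heat gained by water.
(339.1)(0.512)(79.7 − T) = (90.5)(4.11)(T − 31.4)
173.6192 (79.7 − T) = 371.955 (T − 31.4)
13837 − 173.6192 T = 371.955 T − 11679
25516 = 545.5742 T
T = 46.77 °C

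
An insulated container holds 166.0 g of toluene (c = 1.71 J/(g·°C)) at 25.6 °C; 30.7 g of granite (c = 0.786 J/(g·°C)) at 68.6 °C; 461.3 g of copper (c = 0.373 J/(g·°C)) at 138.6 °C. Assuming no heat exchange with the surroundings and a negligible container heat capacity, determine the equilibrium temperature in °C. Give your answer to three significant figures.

T_f = 68.3 °C

Σ mᵢcᵢ(T − Tᵢ) = 0  ⇒  T = Σ mᵢcᵢTᵢ / Σ mᵢcᵢ
Σ mᵢcᵢ = 166.0×1.71 + 30.7×0.786 + 461.3×0.373 = 480.0551
Σ mᵢcᵢTᵢ = 283.86×25.6 + 24.1302×68.6 + 172.0649×138.6 = 32770
T = 32770 / 480.0551 = 68.26 °C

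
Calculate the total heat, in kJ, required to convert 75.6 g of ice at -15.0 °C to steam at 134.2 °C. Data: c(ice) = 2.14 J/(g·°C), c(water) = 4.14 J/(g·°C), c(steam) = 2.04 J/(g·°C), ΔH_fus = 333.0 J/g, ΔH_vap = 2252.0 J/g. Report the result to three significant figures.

q1 (heat ice -15.0→0.0 °C): 75.6 × 2.14 × 15.0 = 2427 J
q2 (melt at 0 °C): 75.6 × 333.0 = 25175 J
q3 (heat water 0.0→100.0 °C): 75.6 × 4.14 × 100.0 = 31298 J
q4 (vaporize at 100 °C): 75.6 × 2252.0 = 170251 J
q5 (heat steam 100.0→134.2 °C): 75.6 × 2.04 × 34.2 = 5274 J
Total: 2427 + 25175 + 31298 + 170251 + 5274 = 234425 J = 234 kJ

q = 234 kJ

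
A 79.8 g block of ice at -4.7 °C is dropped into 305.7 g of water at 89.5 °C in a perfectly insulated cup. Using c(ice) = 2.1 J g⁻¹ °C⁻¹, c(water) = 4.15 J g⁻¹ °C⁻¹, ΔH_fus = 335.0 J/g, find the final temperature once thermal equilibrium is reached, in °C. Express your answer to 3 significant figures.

Heat to bring ice to 0 °C and melt it: q₁ = 79.8×2.1×4.7 + 79.8×335.0 = 27521 J
Heat the water can supply cooling to 0 °C: 305.7×4.15×89.5 = 113545 J > q₁, so all ice melts.
Energy balance: 305.7×4.15×(89.5 − T) = 27521 + 79.8×4.15×(T − 0)
1268.655(89.5 − T) = 27521 + 331.17 T
113545 − 27521 = 1599.825 T
T = 86024 / 1599.825 = 53.77 °C

T_f = 53.8 °C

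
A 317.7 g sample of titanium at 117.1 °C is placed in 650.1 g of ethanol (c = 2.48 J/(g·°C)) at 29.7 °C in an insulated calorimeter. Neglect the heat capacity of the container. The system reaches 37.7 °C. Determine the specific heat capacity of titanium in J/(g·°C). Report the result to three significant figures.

q_gained = (650.1 × 2.48) × (37.7 − 29.7) = 12900 J
q_lost = 317.7 × c × (117.1 − 37.7) = 25225.38 c
Set equal: c = 12900 / 25225.38 = 0.511 J/(g·°C)

c = 0.511 J/(g·°C)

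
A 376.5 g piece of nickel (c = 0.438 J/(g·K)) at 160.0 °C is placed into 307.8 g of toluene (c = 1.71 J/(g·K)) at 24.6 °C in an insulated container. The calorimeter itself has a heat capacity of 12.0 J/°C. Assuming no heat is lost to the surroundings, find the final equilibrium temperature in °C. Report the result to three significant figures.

T_f = 56.4 °C

Heat lost by nickel = heat gained by toluene + calorimeter.
(376.5)(0.438)(160.0 − T) = [(307.8)(1.71) + 12.0](T − 24.6)
164.907 (160.0 − T) = 538.338 (T − 24.6)
26385 − 164.907 T = 538.338 T − 13243
39628 = 703.245 T
T = 56.35 °C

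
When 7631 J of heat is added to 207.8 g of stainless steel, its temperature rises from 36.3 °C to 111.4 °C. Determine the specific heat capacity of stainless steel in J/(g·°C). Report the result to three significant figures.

c = q / (m ΔT) = 7631 / (207.8 × 75.1)
c = 7631 / 15605.78 = 0.489 J/(g·°C)

c = 0.489 J/(g·°C)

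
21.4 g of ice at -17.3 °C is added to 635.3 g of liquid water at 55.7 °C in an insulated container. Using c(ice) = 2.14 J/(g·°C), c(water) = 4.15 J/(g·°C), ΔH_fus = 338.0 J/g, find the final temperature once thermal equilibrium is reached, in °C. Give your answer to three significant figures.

T_f = 50.9 °C

Heat to bring ice to 0 °C and melt it: q₁ = 21.4×2.14×17.3 + 21.4×338.0 = 8025.5 J
Heat the water can supply cooling to 0 °C: 635.3×4.15×55.7 = 146853 J > q₁, so all ice melts.
Energy balance: 635.3×4.15×(55.7 − T) = 8025.5 + 21.4×4.15×(T − 0)
2636.495(55.7 − T) = 8025.5 + 88.81 T
146853 − 8025.5 = 2725.305 T
T = 138827.5 / 2725.305 = 50.94 °C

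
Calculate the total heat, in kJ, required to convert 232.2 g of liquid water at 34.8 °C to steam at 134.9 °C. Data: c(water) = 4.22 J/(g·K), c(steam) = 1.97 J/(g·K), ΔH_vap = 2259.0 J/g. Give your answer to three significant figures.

q1 (heat water 34.8→100.0 °C): 232.2 × 4.22 × 65.2 = 63888 J
q2 (vaporize at 100 °C): 232.2 × 2259.0 = 524540 J
q3 (heat steam 100.0→134.9 °C): 232.2 × 1.97 × 34.9 = 15964 J
Total: 63888 + 524540 + 15964 = 604392 J = 604 kJ

q = 604 kJ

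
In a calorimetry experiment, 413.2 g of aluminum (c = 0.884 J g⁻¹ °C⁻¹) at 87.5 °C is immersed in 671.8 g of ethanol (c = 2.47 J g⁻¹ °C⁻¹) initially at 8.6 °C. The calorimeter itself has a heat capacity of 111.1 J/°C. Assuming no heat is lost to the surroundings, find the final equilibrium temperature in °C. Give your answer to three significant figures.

Heat lost by aluminum = heat gained by ethanol + calorimeter.
(413.2)(0.884)(87.5 − T) = [(671.8)(2.47) + 111.1](T − 8.6)
365.2688 (87.5 − T) = 1770.446 (T − 8.6)
31961 − 365.2688 T = 1770.446 T − 15226
47187 = 2135.7148 T
T = 22.09 °C

T_f = 22.1 °C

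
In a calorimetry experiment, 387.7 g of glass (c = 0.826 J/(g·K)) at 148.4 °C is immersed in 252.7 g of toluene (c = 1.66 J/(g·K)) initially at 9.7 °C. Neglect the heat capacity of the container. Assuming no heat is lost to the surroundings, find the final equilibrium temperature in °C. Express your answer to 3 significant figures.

T_f = 69.7 °C

Heat lost by glass = heat gained by toluene.
(387.7)(0.826)(148.4 − T) = (252.7)(1.66)(T − 9.7)
320.2402 (148.4 − T) = 419.482 (T − 9.7)
47524 − 320.2402 T = 419.482 T − 4069.0
51593.0 = 739.7222 T
T = 69.746 °C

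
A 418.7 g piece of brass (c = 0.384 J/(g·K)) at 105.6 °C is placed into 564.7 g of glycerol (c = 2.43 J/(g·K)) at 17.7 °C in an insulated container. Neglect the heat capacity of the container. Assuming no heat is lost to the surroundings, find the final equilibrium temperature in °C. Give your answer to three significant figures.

Heat lost by brass = heat gained by glycerol.
(418.7)(0.384)(105.6 − T) = (564.7)(2.43)(T − 17.7)
160.7808 (105.6 − T) = 1372.221 (T − 17.7)
16978 − 160.7808 T = 1372.221 T − 24288
41266 = 1533.0018 T
T = 26.92 °C

T_f = 26.9 °C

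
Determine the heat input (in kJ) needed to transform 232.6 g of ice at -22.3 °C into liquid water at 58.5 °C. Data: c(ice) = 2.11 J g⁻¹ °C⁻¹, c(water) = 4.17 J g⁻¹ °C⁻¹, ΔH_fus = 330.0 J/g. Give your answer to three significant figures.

q = 144 kJ

q1 (heat ice -22.3→0.0 °C): 232.6 × 2.11 × 22.3 = 10945 J
q2 (melt at 0 °C): 232.6 × 330.0 = 76758 J
q3 (heat water 0.0→58.5 °C): 232.6 × 4.17 × 58.5 = 56742 J
Total: 10945 + 76758 + 56742 = 144445 J = 144 kJ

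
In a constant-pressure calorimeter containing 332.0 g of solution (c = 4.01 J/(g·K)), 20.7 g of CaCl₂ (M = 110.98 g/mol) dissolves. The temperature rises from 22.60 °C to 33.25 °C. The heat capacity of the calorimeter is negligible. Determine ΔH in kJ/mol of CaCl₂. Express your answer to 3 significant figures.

ΔH = -76.0 kJ/mol

|ΔT| = |33.25 − 22.60| = 10.65 °C
|q_surr| = (332.0 × 4.01) × 10.65 = 1331.32 × 10.65 = 14180 J
n(CaCl₂) = 20.7 / 110.98 = 0.1865 mol
Temperature rose, so q_rxn = −|q_surr| = -14.18 kJ
ΔH = q_rxn / n = -76.03 kJ/mol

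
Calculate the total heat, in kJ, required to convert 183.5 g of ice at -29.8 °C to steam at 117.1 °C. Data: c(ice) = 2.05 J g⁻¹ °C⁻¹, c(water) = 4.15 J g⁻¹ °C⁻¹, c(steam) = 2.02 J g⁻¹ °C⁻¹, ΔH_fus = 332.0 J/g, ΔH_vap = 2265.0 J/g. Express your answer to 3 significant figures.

q1 (heat ice -29.8→0.0 °C): 183.5 × 2.05 × 29.8 = 11210 J
q2 (melt at 0 °C): 183.5 × 332.0 = 60922 J
q3 (heat water 0.0→100.0 °C): 183.5 × 4.15 × 100.0 = 76153 J
q4 (vaporize at 100 °C): 183.5 × 2265.0 = 415628 J
q5 (heat steam 100.0→117.1 °C): 183.5 × 2.02 × 17.1 = 6338 J
Total: 11210 + 60922 + 76153 + 415628 + 6338 = 570251 J = 570 kJ

q = 570 kJ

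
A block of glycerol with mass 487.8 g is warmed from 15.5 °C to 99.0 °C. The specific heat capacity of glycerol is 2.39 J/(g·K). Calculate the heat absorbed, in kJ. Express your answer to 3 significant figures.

q = 97.3 kJ

q = m c ΔT = 487.8 × 2.39 × (99.0 − 15.5)
q = 487.8 × 2.39 × 83.5 = 97348 J = 97.3 kJ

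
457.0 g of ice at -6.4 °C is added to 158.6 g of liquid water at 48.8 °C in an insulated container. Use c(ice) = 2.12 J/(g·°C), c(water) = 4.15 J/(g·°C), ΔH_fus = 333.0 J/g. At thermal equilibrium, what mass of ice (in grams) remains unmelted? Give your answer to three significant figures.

Heat to warm all ice to 0 °C: 457.0×2.12×6.4 = 6200.6 J
Heat released by water cooling to 0 °C: 158.6×4.15×48.8 = 32120 J
32120 J < 6200.6 + 457.0×333.0 = 158381.6 J, so not all ice melts; final T = 0 °C.
Heat left for melting: 32120 − 6200.6 = 25919.4 J
Mass melted = 25919.4 / 333.0 = 77.84 g
Ice remaining = 457.0 − 77.84 = 379.16 g

m_ice remaining = 379 g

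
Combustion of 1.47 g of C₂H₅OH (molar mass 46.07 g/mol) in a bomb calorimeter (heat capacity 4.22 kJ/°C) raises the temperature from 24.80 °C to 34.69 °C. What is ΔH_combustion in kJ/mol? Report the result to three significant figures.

ΔT = 34.69 − 24.80 = 9.89 °C
q_cal = C_cal × ΔT = 4.22 × 9.89 = 41.7358 kJ
n = 1.47 / 46.07 = 0.03191 mol
q_rxn = −q_cal = -41.7358 kJ
ΔH = -41.7358 / 0.03191 = -1308 kJ/mol

ΔH = -1310 kJ/mol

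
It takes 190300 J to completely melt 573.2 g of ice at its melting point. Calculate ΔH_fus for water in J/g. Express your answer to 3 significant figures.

ΔH_fus = 332 J/g

ΔH_fus = q / m = 190300 / 573.2 = 332 J/g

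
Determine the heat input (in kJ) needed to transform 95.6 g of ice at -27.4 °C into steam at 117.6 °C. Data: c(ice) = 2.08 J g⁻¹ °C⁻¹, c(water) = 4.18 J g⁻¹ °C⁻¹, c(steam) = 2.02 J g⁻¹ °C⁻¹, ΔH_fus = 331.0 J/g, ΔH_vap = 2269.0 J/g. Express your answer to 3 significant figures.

q = 297 kJ

q1 (heat ice -27.4→0.0 °C): 95.6 × 2.08 × 27.4 = 5448 J
q2 (melt at 0 °C): 95.6 × 331.0 = 31644 J
q3 (heat water 0.0→100.0 °C): 95.6 × 4.18 × 100.0 = 39961 J
q4 (vaporize at 100 °C): 95.6 × 2269.0 = 216916 J
q5 (heat steam 100.0→117.6 °C): 95.6 × 2.02 × 17.6 = 3399 J
Total: 5448 + 31644 + 39961 + 216916 + 3399 = 297368 J = 297 kJ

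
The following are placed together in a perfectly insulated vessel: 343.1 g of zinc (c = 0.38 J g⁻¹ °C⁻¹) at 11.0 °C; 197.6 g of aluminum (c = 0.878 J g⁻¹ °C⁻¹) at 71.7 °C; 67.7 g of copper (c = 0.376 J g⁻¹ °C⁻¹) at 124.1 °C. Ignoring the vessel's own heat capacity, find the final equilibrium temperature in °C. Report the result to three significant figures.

Σ mᵢcᵢ(T − Tᵢ) = 0  ⇒  T = Σ mᵢcᵢTᵢ / Σ mᵢcᵢ
Σ mᵢcᵢ = 343.1×0.38 + 197.6×0.878 + 67.7×0.376 = 329.3260
Σ mᵢcᵢTᵢ = 130.378×11.0 + 173.4928×71.7 + 25.4552×124.1 = 17033
T = 17033 / 329.3260 = 51.72 °C

T_f = 51.7 °C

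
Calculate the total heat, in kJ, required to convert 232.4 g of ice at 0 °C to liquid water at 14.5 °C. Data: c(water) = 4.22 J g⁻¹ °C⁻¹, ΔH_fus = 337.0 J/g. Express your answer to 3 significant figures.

q = 92.5 kJ

q1 (melt at 0 °C): 232.4 × 337.0 = 78319 J
q2 (heat water 0.0→14.5 °C): 232.4 × 4.22 × 14.5 = 14221 J
Total: 78319 + 14221 = 92540 J = 92.5 kJ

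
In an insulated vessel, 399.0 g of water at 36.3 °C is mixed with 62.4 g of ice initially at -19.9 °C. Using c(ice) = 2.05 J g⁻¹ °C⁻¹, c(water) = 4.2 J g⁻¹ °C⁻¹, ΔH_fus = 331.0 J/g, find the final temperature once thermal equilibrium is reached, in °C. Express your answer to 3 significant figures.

T_f = 19.4 °C

Heat to bring ice to 0 °C and melt it: q₁ = 62.4×2.05×19.9 + 62.4×331.0 = 23200 J
Heat the water can supply cooling to 0 °C: 399.0×4.2×36.3 = 60831.5 J > q₁, so all ice melts.
Energy balance: 399.0×4.2×(36.3 − T) = 23200 + 62.4×4.2×(T − 0)
1675.8(36.3 − T) = 23200 + 262.08 T
60831.5 − 23200 = 1937.88 T
T = 37631.5 / 1937.88 = 19.42 °C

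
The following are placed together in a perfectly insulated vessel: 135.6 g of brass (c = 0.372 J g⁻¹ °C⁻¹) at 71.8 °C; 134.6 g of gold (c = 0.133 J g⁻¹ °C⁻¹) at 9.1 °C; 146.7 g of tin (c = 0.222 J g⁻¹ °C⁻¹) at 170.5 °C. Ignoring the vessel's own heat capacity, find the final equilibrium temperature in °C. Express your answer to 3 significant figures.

Σ mᵢcᵢ(T − Tᵢ) = 0  ⇒  T = Σ mᵢcᵢTᵢ / Σ mᵢcᵢ
Σ mᵢcᵢ = 135.6×0.372 + 134.6×0.133 + 146.7×0.222 = 100.9124
Σ mᵢcᵢTᵢ = 50.4432×71.8 + 17.9018×9.1 + 32.5674×170.5 = 9337.5
T = 9337.5 / 100.9124 = 92.53 °C

T_f = 92.5 °C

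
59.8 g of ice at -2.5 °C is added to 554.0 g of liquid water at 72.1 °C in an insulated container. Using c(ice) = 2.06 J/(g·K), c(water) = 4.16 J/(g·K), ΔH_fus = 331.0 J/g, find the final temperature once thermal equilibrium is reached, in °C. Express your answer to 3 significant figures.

T_f = 57.2 °C

Heat to bring ice to 0 °C and melt it: q₁ = 59.8×2.06×2.5 + 59.8×331.0 = 20102 J
Heat the water can supply cooling to 0 °C: 554.0×4.16×72.1 = 166165 J > q₁, so all ice melts.
Energy balance: 554.0×4.16×(72.1 − T) = 20102 + 59.8×4.16×(T − 0)
2304.64(72.1 − T) = 20102 + 248.768 T
166165 − 20102 = 2553.408 T
T = 146063 / 2553.408 = 57.20 °C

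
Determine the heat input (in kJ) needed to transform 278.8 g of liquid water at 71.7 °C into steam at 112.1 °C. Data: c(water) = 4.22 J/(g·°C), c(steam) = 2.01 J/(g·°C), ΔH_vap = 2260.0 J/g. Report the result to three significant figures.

q = 670 kJ

q1 (heat water 71.7→100.0 °C): 278.8 × 4.22 × 28.3 = 33296 J
q2 (vaporize at 100 °C): 278.8 × 2260.0 = 630088 J
q3 (heat steam 100.0→112.1 °C): 278.8 × 2.01 × 12.1 = 6781 J
Total: 33296 + 630088 + 6781 = 670165 J = 670 kJ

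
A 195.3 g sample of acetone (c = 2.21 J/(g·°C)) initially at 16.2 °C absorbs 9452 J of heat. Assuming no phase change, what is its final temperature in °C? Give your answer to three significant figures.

T_f = 38.1 °C

ΔT = q / (m c) = 9452 / (195.3 × 2.21) = 21.90 °C
T_f = 16.2 + 21.90 = 38.10 °C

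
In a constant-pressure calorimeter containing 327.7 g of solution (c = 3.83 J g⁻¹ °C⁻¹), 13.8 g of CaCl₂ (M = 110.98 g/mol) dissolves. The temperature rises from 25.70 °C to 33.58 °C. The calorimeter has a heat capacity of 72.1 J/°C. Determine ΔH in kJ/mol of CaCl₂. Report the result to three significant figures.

|ΔT| = |33.58 − 25.70| = 7.88 °C
|q_surr| = (327.7 × 3.83 + 72.1) × 7.88 = 1327.191 × 7.88 = 10458 J
n(CaCl₂) = 13.8 / 110.98 = 0.12435 mol
Temperature rose, so q_rxn = −|q_surr| = -10.458 kJ
ΔH = q_rxn / n = -84.10 kJ/mol

ΔH = -84.1 kJ/mol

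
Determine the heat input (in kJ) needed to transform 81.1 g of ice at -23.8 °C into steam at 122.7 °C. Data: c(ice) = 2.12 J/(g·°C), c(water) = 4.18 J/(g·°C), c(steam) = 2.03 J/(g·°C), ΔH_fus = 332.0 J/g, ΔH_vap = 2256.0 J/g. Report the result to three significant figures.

q = 252 kJ

q1 (heat ice -23.8→0.0 °C): 81.1 × 2.12 × 23.8 = 4092 J
q2 (melt at 0 °C): 81.1 × 332.0 = 26925 J
q3 (heat water 0.0→100.0 °C): 81.1 × 4.18 × 100.0 = 33900 J
q4 (vaporize at 100 °C): 81.1 × 2256.0 = 182962 J
q5 (heat steam 100.0→122.7 °C): 81.1 × 2.03 × 22.7 = 3737 J
Total: 4092 + 26925 + 33900 + 182962 + 3737 = 251616 J = 252 kJ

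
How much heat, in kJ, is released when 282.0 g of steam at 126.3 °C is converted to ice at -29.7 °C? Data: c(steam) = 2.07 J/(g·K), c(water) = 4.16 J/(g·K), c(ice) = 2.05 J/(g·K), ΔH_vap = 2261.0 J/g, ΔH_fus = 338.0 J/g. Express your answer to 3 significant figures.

q = 883 kJ

q1 (cool steam 126.3→100 °C): 282.0 × 2.07 × 26.3 = 15352 J
q2 (condense at 100 °C): 282.0 × 2261.0 = 637602 J
q3 (cool water 100→0 °C): 282.0 × 4.16 × 100.0 = 117312 J
q4 (freeze at 0 °C): 282.0 × 338.0 = 95316 J
q5 (cool ice 0→-29.7 °C): 282.0 × 2.05 × 29.7 = 17170 J
Total: 15352 + 637602 + 117312 + 95316 + 17170 = 882752 J = 883 kJ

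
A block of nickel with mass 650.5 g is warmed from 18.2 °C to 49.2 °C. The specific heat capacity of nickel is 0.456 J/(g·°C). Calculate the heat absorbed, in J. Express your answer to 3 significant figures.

q = 9200 J

q = m c ΔT = 650.5 × 0.456 × (49.2 − 18.2)
q = 650.5 × 0.456 × 31.0 = 9195 J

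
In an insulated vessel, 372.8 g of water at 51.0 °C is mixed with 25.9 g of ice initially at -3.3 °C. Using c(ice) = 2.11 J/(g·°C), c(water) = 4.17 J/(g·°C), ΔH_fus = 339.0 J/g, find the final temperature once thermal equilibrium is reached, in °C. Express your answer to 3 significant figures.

T_f = 42.3 °C

Heat to bring ice to 0 °C and melt it: q₁ = 25.9×2.11×3.3 + 25.9×339.0 = 8960.4 J
Heat the water can supply cooling to 0 °C: 372.8×4.17×51.0 = 79283.4 J > q₁, so all ice melts.
Energy balance: 372.8×4.17×(51.0 − T) = 8960.4 + 25.9×4.17×(T − 0)
1554.576(51.0 − T) = 8960.4 + 108.003 T
79283.4 − 8960.4 = 1662.579 T
T = 70323.0 / 1662.579 = 42.30 °C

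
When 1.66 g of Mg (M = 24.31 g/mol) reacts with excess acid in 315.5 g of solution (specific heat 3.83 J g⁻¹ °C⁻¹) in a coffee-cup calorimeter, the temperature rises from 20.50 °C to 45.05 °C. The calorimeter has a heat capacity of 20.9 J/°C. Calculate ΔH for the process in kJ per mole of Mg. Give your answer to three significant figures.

ΔH = -442 kJ/mol

|ΔT| = |45.05 − 20.50| = 24.55 °C
|q_surr| = (315.5 × 3.83 + 20.9) × 24.55 = 1229.265 × 24.55 = 30180 J
n(Mg) = 1.66 / 24.31 = 0.06828 mol
Temperature rose, so q_rxn = −|q_surr| = -30.18 kJ
ΔH = q_rxn / n = -442.0 kJ/mol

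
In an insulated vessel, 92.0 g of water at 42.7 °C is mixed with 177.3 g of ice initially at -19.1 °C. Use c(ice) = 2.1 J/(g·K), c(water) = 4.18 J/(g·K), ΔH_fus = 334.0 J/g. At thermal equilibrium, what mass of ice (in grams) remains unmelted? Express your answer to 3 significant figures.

Heat to warm all ice to 0 °C: 177.3×2.1×19.1 = 7111.5 J
Heat released by water cooling to 0 °C: 92.0×4.18×42.7 = 16421 J
16421 J < 7111.5 + 177.3×334.0 = 66329.7 J, so not all ice melts; final T = 0 °C.
Heat left for melting: 16421 − 7111.5 = 9309.5 J
Mass melted = 9309.5 / 334.0 = 27.87 g
Ice remaining = 177.3 − 27.87 = 149.43 g

m_ice remaining = 149 g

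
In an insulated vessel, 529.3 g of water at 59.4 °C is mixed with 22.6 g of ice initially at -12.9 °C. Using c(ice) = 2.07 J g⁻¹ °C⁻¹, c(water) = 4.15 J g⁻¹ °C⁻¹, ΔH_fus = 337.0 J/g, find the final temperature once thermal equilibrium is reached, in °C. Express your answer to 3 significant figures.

Heat to bring ice to 0 °C and melt it: q₁ = 22.6×2.07×12.9 + 22.6×337.0 = 8219.7 J
Heat the water can supply cooling to 0 °C: 529.3×4.15×59.4 = 130478 J > q₁, so all ice melts.
Energy balance: 529.3×4.15×(59.4 − T) = 8219.7 + 22.6×4.15×(T − 0)
2196.595(59.4 − T) = 8219.7 + 93.79 T
130478 − 8219.7 = 2290.385 T
T = 122258.3 / 2290.385 = 53.38 °C

T_f = 53.4 °C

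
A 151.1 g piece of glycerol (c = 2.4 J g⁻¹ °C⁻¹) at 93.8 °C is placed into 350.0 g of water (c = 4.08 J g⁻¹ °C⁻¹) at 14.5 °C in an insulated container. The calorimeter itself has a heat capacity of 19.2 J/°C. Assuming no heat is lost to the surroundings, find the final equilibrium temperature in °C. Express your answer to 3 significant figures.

T_f = 30.4 °C

Heat lost by glycerol = heat gained by water + calorimeter.
(151.1)(2.4)(93.8 − T) = [(350.0)(4.08) + 19.2](T − 14.5)
362.64 (93.8 − T) = 1447.2 (T − 14.5)
34016 − 362.64 T = 1447.2 T − 20984
55000 = 1809.84 T
T = 30.39 °C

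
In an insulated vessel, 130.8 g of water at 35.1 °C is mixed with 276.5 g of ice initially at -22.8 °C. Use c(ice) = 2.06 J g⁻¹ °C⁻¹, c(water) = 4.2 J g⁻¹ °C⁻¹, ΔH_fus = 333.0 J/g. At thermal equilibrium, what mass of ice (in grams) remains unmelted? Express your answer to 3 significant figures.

m_ice remaining = 258 g

Heat to warm all ice to 0 °C: 276.5×2.06×22.8 = 12987 J
Heat released by water cooling to 0 °C: 130.8×4.2×35.1 = 19283 J
19283 J < 12987 + 276.5×333.0 = 105061.5 J, so not all ice melts; final T = 0 °C.
Heat left for melting: 19283 − 12987 = 6296 J
Mass melted = 6296 / 333.0 = 18.91 g
Ice remaining = 276.5 − 18.91 = 257.59 g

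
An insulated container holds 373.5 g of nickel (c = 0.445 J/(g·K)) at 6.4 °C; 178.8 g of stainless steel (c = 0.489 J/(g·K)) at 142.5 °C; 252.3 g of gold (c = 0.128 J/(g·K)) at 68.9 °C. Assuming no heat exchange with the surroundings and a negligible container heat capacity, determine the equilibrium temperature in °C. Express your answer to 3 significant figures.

Σ mᵢcᵢ(T − Tᵢ) = 0  ⇒  T = Σ mᵢcᵢTᵢ / Σ mᵢcᵢ
Σ mᵢcᵢ = 373.5×0.445 + 178.8×0.489 + 252.3×0.128 = 285.9351
Σ mᵢcᵢTᵢ = 166.2075×6.4 + 87.4332×142.5 + 32.2944×68.9 = 15748
T = 15748 / 285.9351 = 55.08 °C

T_f = 55.1 °C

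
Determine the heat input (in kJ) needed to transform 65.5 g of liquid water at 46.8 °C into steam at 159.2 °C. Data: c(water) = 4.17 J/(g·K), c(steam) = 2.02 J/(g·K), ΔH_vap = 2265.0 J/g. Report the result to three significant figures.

q1 (heat water 46.8→100.0 °C): 65.5 × 4.17 × 53.2 = 14531 J
q2 (vaporize at 100 °C): 65.5 × 2265.0 = 148358 J
q3 (heat steam 100.0→159.2 °C): 65.5 × 2.02 × 59.2 = 7833 J
Total: 14531 + 148358 + 7833 = 170722 J = 171 kJ

q = 171 kJ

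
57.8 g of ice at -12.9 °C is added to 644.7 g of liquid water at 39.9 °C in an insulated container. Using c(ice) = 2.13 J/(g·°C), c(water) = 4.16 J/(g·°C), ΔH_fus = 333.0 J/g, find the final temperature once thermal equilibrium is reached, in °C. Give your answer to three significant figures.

Heat to bring ice to 0 °C and melt it: q₁ = 57.8×2.13×12.9 + 57.8×333.0 = 20836 J
Heat the water can supply cooling to 0 °C: 644.7×4.16×39.9 = 107010 J > q₁, so all ice melts.
Energy balance: 644.7×4.16×(39.9 − T) = 20836 + 57.8×4.16×(T − 0)
2681.952(39.9 − T) = 20836 + 240.448 T
107010 − 20836 = 2922.400 T
T = 86174 / 2922.400 = 29.49 °C

T_f = 29.5 °C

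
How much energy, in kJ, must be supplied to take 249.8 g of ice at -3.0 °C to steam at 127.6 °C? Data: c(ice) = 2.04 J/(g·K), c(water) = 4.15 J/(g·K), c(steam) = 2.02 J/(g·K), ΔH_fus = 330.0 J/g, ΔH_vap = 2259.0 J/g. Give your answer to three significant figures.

q = 766 kJ

q1 (heat ice -3.0→0.0 °C): 249.8 × 2.04 × 3.0 = 1529 J
q2 (melt at 0 °C): 249.8 × 330.0 = 82434 J
q3 (heat water 0.0→100.0 °C): 249.8 × 4.15 × 100.0 = 103667 J
q4 (vaporize at 100 °C): 249.8 × 2259.0 = 564298 J
q5 (heat steam 100.0→127.6 °C): 249.8 × 2.02 × 27.6 = 13927 J
Total: 1529 + 82434 + 103667 + 564298 + 13927 = 765855 J = 766 kJ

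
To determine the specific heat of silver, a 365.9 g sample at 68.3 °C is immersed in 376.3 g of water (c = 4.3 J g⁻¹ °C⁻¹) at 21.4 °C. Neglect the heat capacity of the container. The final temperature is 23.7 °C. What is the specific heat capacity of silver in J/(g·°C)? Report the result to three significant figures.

q_gained = (376.3 × 4.3) × (23.7 − 21.4) = 3722 J
q_lost = 365.9 × c × (68.3 − 23.7) = 16319.14 c
Set equal: c = 3722 / 16319.14 = 0.228 J/(g·°C)

c = 0.228 J/(g·°C)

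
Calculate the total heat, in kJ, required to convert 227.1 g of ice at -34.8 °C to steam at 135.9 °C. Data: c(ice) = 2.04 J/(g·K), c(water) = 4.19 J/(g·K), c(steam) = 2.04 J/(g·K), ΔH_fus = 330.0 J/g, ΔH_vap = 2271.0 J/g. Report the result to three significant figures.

q1 (heat ice -34.8→0.0 °C): 227.1 × 2.04 × 34.8 = 16122 J
q2 (melt at 0 °C): 227.1 × 330.0 = 74943 J
q3 (heat water 0.0→100.0 °C): 227.1 × 4.19 × 100.0 = 95155 J
q4 (vaporize at 100 °C): 227.1 × 2271.0 = 515744 J
q5 (heat steam 100.0→135.9 °C): 227.1 × 2.04 × 35.9 = 16632 J
Total: 16122 + 74943 + 95155 + 515744 + 16632 = 718596 J = 719 kJ

q = 719 kJ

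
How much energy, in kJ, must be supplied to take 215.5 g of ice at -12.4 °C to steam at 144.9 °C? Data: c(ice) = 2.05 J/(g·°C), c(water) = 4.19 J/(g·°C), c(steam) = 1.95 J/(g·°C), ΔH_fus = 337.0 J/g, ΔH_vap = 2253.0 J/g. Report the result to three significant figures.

q1 (heat ice -12.4→0.0 °C): 215.5 × 2.05 × 12.4 = 5478 J
q2 (melt at 0 °C): 215.5 × 337.0 = 72624 J
q3 (heat water 0.0→100.0 °C): 215.5 × 4.19 × 100.0 = 90295 J
q4 (vaporize at 100 °C): 215.5 × 2253.0 = 485522 J
q5 (heat steam 100.0→144.9 °C): 215.5 × 1.95 × 44.9 = 18868 J
Total: 5478 + 72624 + 90295 + 485522 + 18868 = 672787 J = 673 kJ

q = 673 kJ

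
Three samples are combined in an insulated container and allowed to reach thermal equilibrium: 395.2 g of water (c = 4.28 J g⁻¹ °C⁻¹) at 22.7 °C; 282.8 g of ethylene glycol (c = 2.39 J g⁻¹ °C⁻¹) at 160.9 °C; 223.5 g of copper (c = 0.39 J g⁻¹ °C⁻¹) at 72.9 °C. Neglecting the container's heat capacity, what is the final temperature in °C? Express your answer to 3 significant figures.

Σ mᵢcᵢ(T − Tᵢ) = 0  ⇒  T = Σ mᵢcᵢTᵢ / Σ mᵢcᵢ
Σ mᵢcᵢ = 395.2×4.28 + 282.8×2.39 + 223.5×0.39 = 2454.513
Σ mᵢcᵢTᵢ = 1691.456×22.7 + 675.892×160.9 + 87.165×72.9 = 153500
T = 153500 / 2454.513 = 62.54 °C

T_f = 62.5 °C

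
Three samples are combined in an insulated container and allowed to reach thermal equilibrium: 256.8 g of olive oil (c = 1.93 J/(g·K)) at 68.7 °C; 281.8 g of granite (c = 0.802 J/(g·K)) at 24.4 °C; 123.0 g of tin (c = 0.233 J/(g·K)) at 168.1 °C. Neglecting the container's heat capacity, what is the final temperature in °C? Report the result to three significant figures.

Σ mᵢcᵢ(T − Tᵢ) = 0  ⇒  T = Σ mᵢcᵢTᵢ / Σ mᵢcᵢ
Σ mᵢcᵢ = 256.8×1.93 + 281.8×0.802 + 123.0×0.233 = 750.2866
Σ mᵢcᵢTᵢ = 495.624×68.7 + 226.0036×24.4 + 28.659×168.1 = 44381
T = 44381 / 750.2866 = 59.15 °C

T_f = 59.2 °C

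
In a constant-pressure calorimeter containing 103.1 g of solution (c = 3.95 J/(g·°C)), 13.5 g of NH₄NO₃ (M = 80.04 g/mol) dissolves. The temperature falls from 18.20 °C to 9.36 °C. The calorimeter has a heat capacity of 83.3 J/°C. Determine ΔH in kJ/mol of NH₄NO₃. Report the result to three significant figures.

|ΔT| = |9.36 − 18.20| = 8.84 °C
|q_surr| = (103.1 × 3.95 + 83.3) × 8.84 = 490.545 × 8.84 = 4336 J
n(NH₄NO₃) = 13.5 / 80.04 = 0.1687 mol
Temperature fell, so q_rxn = +|q_surr| = 4.336 kJ
ΔH = q_rxn / n = 25.70 kJ/mol

ΔH = 25.7 kJ/mol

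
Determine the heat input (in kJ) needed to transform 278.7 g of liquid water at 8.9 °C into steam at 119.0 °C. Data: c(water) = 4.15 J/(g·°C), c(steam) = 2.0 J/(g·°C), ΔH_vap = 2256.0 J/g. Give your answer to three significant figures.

q = 745 kJ

q1 (heat water 8.9→100.0 °C): 278.7 × 4.15 × 91.1 = 105367 J
q2 (vaporize at 100 °C): 278.7 × 2256.0 = 628747 J
q3 (heat steam 100.0→119.0 °C): 278.7 × 2.0 × 19.0 = 10591 J
Total: 105367 + 628747 + 10591 = 744705 J = 745 kJ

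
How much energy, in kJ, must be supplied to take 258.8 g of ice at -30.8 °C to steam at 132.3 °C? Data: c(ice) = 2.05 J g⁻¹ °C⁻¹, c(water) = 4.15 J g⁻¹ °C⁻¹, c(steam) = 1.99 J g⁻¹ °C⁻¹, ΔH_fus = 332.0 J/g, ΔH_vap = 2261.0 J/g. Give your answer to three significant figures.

q1 (heat ice -30.8→0.0 °C): 258.8 × 2.05 × 30.8 = 16341 J
q2 (melt at 0 °C): 258.8 × 332.0 = 85922 J
q3 (heat water 0.0→100.0 °C): 258.8 × 4.15 × 100.0 = 107402 J
q4 (vaporize at 100 °C): 258.8 × 2261.0 = 585147 J
q5 (heat steam 100.0→132.3 °C): 258.8 × 1.99 × 32.3 = 16635 J
Total: 16341 + 85922 + 107402 + 585147 + 16635 = 811447 J = 811 kJ

q = 811 kJ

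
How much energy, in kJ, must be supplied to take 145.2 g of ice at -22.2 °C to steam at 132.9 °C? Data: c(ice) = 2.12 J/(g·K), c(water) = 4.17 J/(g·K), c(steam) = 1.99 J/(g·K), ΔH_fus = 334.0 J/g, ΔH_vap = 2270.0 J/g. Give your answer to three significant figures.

q = 455 kJ

q1 (heat ice -22.2→0.0 °C): 145.2 × 2.12 × 22.2 = 6834 J
q2 (melt at 0 °C): 145.2 × 334.0 = 48497 J
q3 (heat water 0.0→100.0 °C): 145.2 × 4.17 × 100.0 = 60548 J
q4 (vaporize at 100 °C): 145.2 × 2270.0 = 329604 J
q5 (heat steam 100.0→132.9 °C): 145.2 × 1.99 × 32.9 = 9506 J
Total: 6834 + 48497 + 60548 + 329604 + 9506 = 454989 J = 455 kJ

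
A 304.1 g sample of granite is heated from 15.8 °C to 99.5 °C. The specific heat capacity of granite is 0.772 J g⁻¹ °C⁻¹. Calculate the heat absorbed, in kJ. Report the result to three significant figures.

q = m c ΔT = 304.1 × 0.772 × (99.5 − 15.8)
q = 304.1 × 0.772 × 83.7 = 19649.8 J = 19.6 kJ

q = 19.6 kJ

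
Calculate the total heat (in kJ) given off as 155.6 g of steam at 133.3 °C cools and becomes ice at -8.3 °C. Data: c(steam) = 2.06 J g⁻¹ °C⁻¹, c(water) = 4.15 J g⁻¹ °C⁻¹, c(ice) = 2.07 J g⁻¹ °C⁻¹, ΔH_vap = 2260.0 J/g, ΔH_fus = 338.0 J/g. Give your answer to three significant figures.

q = 482 kJ

q1 (cool steam 133.3→100 °C): 155.6 × 2.06 × 33.3 = 10674 J
q2 (condense at 100 °C): 155.6 × 2260.0 = 351656 J
q3 (cool water 100→0 °C): 155.6 × 4.15 × 100.0 = 64574 J
q4 (freeze at 0 °C): 155.6 × 338.0 = 52593 J
q5 (cool ice 0→-8.3 °C): 155.6 × 2.07 × 8.3 = 2673 J
Total: 10674 + 351656 + 64574 + 52593 + 2673 = 482170 J = 482 kJ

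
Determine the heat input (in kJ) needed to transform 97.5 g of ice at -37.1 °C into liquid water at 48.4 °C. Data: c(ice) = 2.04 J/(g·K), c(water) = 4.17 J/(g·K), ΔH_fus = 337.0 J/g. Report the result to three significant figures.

q1 (heat ice -37.1→0.0 °C): 97.5 × 2.04 × 37.1 = 7379 J
q2 (melt at 0 °C): 97.5 × 337.0 = 32858 J
q3 (heat water 0.0→48.4 °C): 97.5 × 4.17 × 48.4 = 19678 J
Total: 7379 + 32858 + 19678 = 59915 J = 59.9 kJ

q = 59.9 kJ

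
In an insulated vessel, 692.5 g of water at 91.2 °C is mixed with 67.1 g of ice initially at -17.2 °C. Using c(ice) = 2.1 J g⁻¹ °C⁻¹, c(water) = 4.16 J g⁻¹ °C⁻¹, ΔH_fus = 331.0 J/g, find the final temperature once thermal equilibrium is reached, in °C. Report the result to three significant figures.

Heat to bring ice to 0 °C and melt it: q₁ = 67.1×2.1×17.2 + 67.1×331.0 = 24634 J
Heat the water can supply cooling to 0 °C: 692.5×4.16×91.2 = 262729 J > q₁, so all ice melts.
Energy balance: 692.5×4.16×(91.2 − T) = 24634 + 67.1×4.16×(T − 0)
2880.8(91.2 − T) = 24634 + 279.136 T
262729 − 24634 = 3159.936 T
T = 238095 / 3159.936 = 75.348 °C

T_f = 75.3 °C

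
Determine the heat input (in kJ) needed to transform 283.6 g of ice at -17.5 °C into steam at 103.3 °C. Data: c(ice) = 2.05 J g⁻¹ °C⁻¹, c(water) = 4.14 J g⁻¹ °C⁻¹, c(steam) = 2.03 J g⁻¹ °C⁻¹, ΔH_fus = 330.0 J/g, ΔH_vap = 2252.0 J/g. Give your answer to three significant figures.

q1 (heat ice -17.5→0.0 °C): 283.6 × 2.05 × 17.5 = 10174 J
q2 (melt at 0 °C): 283.6 × 330.0 = 93588 J
q3 (heat water 0.0→100.0 °C): 283.6 × 4.14 × 100.0 = 117410 J
q4 (vaporize at 100 °C): 283.6 × 2252.0 = 638667 J
q5 (heat steam 100.0→103.3 °C): 283.6 × 2.03 × 3.3 = 1900 J
Total: 10174 + 93588 + 117410 + 638667 + 1900 = 861739 J = 862 kJ

q = 862 kJ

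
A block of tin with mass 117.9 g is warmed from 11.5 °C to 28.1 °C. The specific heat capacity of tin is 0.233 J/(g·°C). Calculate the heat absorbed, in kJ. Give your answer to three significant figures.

q = 0.456 kJ

q = m c ΔT = 117.9 × 0.233 × (28.1 − 11.5)
q = 117.9 × 0.233 × 16.6 = 456.0 J = 0.456 kJ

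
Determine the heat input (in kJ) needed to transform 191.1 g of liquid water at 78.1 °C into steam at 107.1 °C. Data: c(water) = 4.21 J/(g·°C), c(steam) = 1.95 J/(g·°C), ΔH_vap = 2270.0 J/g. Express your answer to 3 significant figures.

q = 454 kJ

q1 (heat water 78.1→100.0 °C): 191.1 × 4.21 × 21.9 = 17619 J
q2 (vaporize at 100 °C): 191.1 × 2270.0 = 433797 J
q3 (heat steam 100.0→107.1 °C): 191.1 × 1.95 × 7.1 = 2646 J
Total: 17619 + 433797 + 2646 = 454062 J = 454 kJ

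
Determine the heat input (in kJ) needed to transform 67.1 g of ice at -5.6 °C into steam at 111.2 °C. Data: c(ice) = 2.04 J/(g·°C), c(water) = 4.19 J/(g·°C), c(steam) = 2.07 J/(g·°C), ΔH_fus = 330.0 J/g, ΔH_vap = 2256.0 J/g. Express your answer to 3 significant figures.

q1 (heat ice -5.6→0.0 °C): 67.1 × 2.04 × 5.6 = 767 J
q2 (melt at 0 °C): 67.1 × 330.0 = 22143 J
q3 (heat water 0.0→100.0 °C): 67.1 × 4.19 × 100.0 = 28115 J
q4 (vaporize at 100 °C): 67.1 × 2256.0 = 151378 J
q5 (heat steam 100.0→111.2 °C): 67.1 × 2.07 × 11.2 = 1556 J
Total: 767 + 22143 + 28115 + 151378 + 1556 = 203959 J = 204 kJ

q = 204 kJ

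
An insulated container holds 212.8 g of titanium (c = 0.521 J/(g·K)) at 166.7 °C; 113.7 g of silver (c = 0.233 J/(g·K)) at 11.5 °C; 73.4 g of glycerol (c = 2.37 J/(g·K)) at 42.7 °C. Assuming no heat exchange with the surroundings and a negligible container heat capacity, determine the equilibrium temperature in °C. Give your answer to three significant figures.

T_f = 84.2 °C

Σ mᵢcᵢ(T − Tᵢ) = 0  ⇒  T = Σ mᵢcᵢTᵢ / Σ mᵢcᵢ
Σ mᵢcᵢ = 212.8×0.521 + 113.7×0.233 + 73.4×2.37 = 311.3189
Σ mᵢcᵢTᵢ = 110.8688×166.7 + 26.4921×11.5 + 173.958×42.7 = 26214
T = 26214 / 311.3189 = 84.20 °C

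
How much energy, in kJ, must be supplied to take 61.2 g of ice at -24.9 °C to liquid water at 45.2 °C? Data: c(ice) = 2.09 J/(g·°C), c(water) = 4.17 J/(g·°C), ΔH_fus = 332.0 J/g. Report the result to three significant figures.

q1 (heat ice -24.9→0.0 °C): 61.2 × 2.09 × 24.9 = 3185 J
q2 (melt at 0 °C): 61.2 × 332.0 = 20318 J
q3 (heat water 0.0→45.2 °C): 61.2 × 4.17 × 45.2 = 11535 J
Total: 3185 + 20318 + 11535 = 35038 J = 35.0 kJ

q = 35.0 kJ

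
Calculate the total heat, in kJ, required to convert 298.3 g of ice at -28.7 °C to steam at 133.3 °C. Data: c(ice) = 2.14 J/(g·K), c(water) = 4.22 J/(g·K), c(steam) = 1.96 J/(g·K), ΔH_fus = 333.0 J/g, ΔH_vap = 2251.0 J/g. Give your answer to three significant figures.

q1 (heat ice -28.7→0.0 °C): 298.3 × 2.14 × 28.7 = 18321 J
q2 (melt at 0 °C): 298.3 × 333.0 = 99334 J
q3 (heat water 0.0→100.0 °C): 298.3 × 4.22 × 100.0 = 125883 J
q4 (vaporize at 100 °C): 298.3 × 2251.0 = 671473 J
q5 (heat steam 100.0→133.3 °C): 298.3 × 1.96 × 33.3 = 19469 J
Total: 18321 + 99334 + 125883 + 671473 + 19469 = 934480 J = 934 kJ

q = 934 kJ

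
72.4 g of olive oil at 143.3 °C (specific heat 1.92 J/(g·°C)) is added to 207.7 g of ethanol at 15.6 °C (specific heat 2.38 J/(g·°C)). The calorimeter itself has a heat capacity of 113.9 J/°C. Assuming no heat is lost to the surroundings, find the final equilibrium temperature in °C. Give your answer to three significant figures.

T_f = 39.4 °C

Heat lost by olive oil = heat gained by ethanol + calorimeter.
(72.4)(1.92)(143.3 − T) = [(207.7)(2.38) + 113.9](T − 15.6)
139.008 (143.3 − T) = 608.226 (T − 15.6)
19920 − 139.008 T = 608.226 T − 9488.3
29408.3 = 747.234 T
T = 39.36 °C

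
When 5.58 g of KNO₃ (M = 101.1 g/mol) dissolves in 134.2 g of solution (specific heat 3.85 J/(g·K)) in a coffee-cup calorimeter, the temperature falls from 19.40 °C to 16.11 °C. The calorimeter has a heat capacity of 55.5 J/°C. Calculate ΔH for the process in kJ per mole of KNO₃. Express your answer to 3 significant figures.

ΔH = 34.1 kJ/mol

|ΔT| = |16.11 − 19.40| = 3.29 °C
|q_surr| = (134.2 × 3.85 + 55.5) × 3.29 = 572.17 × 3.29 = 1882 J
n(KNO₃) = 5.58 / 101.1 = 0.05519 mol
Temperature fell, so q_rxn = +|q_surr| = 1.882 kJ
ΔH = q_rxn / n = 34.10 kJ/mol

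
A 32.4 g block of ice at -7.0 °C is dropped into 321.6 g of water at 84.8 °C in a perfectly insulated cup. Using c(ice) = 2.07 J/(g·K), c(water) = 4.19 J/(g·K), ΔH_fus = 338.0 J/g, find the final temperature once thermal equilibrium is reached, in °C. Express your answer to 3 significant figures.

T_f = 69.3 °C

Heat to bring ice to 0 °C and melt it: q₁ = 32.4×2.07×7.0 + 32.4×338.0 = 11421 J
Heat the water can supply cooling to 0 °C: 321.6×4.19×84.8 = 114268 J > q₁, so all ice melts.
Energy balance: 321.6×4.19×(84.8 − T) = 11421 + 32.4×4.19×(T − 0)
1347.504(84.8 − T) = 11421 + 135.756 T
114268 − 11421 = 1483.260 T
T = 102847 / 1483.260 = 69.34 °C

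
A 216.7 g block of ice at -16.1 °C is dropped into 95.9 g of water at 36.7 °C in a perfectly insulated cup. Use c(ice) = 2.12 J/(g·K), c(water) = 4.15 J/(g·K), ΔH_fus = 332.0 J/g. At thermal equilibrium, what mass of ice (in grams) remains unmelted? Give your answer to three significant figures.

m_ice remaining = 195 g

Heat to warm all ice to 0 °C: 216.7×2.12×16.1 = 7396.4 J
Heat released by water cooling to 0 °C: 95.9×4.15×36.7 = 14606 J
14606 J < 7396.4 + 216.7×332.0 = 79340.8 J, so not all ice melts; final T = 0 °C.
Heat left for melting: 14606 − 7396.4 = 7209.6 J
Mass melted = 7209.6 / 332.0 = 21.72 g
Ice remaining = 216.7 − 21.72 = 194.98 g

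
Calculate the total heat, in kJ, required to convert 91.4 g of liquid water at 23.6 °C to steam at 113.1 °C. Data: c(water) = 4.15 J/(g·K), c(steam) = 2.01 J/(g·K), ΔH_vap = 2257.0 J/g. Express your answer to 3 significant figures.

q1 (heat water 23.6→100.0 °C): 91.4 × 4.15 × 76.4 = 28979 J
q2 (vaporize at 100 °C): 91.4 × 2257.0 = 206290 J
q3 (heat steam 100.0→113.1 °C): 91.4 × 2.01 × 13.1 = 2407 J
Total: 28979 + 206290 + 2407 = 237676 J = 238 kJ

q = 238 kJ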